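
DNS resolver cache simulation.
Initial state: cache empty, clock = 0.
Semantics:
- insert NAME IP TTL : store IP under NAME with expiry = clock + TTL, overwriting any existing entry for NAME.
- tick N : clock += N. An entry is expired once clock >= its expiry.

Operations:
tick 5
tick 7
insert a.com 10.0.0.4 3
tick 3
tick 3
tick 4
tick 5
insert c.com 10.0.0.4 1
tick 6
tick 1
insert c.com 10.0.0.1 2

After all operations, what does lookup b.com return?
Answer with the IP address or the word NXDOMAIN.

Op 1: tick 5 -> clock=5.
Op 2: tick 7 -> clock=12.
Op 3: insert a.com -> 10.0.0.4 (expiry=12+3=15). clock=12
Op 4: tick 3 -> clock=15. purged={a.com}
Op 5: tick 3 -> clock=18.
Op 6: tick 4 -> clock=22.
Op 7: tick 5 -> clock=27.
Op 8: insert c.com -> 10.0.0.4 (expiry=27+1=28). clock=27
Op 9: tick 6 -> clock=33. purged={c.com}
Op 10: tick 1 -> clock=34.
Op 11: insert c.com -> 10.0.0.1 (expiry=34+2=36). clock=34
lookup b.com: not in cache (expired or never inserted)

Answer: NXDOMAIN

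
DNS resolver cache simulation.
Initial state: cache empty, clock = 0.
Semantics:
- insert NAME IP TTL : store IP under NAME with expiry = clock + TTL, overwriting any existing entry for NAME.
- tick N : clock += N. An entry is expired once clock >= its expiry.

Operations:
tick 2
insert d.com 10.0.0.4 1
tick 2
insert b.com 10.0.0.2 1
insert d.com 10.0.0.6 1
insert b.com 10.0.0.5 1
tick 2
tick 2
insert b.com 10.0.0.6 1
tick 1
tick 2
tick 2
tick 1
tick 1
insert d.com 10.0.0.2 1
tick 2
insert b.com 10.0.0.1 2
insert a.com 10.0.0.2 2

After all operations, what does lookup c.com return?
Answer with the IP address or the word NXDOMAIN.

Op 1: tick 2 -> clock=2.
Op 2: insert d.com -> 10.0.0.4 (expiry=2+1=3). clock=2
Op 3: tick 2 -> clock=4. purged={d.com}
Op 4: insert b.com -> 10.0.0.2 (expiry=4+1=5). clock=4
Op 5: insert d.com -> 10.0.0.6 (expiry=4+1=5). clock=4
Op 6: insert b.com -> 10.0.0.5 (expiry=4+1=5). clock=4
Op 7: tick 2 -> clock=6. purged={b.com,d.com}
Op 8: tick 2 -> clock=8.
Op 9: insert b.com -> 10.0.0.6 (expiry=8+1=9). clock=8
Op 10: tick 1 -> clock=9. purged={b.com}
Op 11: tick 2 -> clock=11.
Op 12: tick 2 -> clock=13.
Op 13: tick 1 -> clock=14.
Op 14: tick 1 -> clock=15.
Op 15: insert d.com -> 10.0.0.2 (expiry=15+1=16). clock=15
Op 16: tick 2 -> clock=17. purged={d.com}
Op 17: insert b.com -> 10.0.0.1 (expiry=17+2=19). clock=17
Op 18: insert a.com -> 10.0.0.2 (expiry=17+2=19). clock=17
lookup c.com: not in cache (expired or never inserted)

Answer: NXDOMAIN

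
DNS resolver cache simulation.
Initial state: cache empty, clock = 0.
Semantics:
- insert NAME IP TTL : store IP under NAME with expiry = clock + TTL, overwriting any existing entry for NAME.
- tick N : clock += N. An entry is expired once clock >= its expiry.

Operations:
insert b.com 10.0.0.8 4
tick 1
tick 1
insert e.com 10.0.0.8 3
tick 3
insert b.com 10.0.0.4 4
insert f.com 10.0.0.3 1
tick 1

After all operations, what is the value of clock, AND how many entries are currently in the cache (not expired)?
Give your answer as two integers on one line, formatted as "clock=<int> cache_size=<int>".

Op 1: insert b.com -> 10.0.0.8 (expiry=0+4=4). clock=0
Op 2: tick 1 -> clock=1.
Op 3: tick 1 -> clock=2.
Op 4: insert e.com -> 10.0.0.8 (expiry=2+3=5). clock=2
Op 5: tick 3 -> clock=5. purged={b.com,e.com}
Op 6: insert b.com -> 10.0.0.4 (expiry=5+4=9). clock=5
Op 7: insert f.com -> 10.0.0.3 (expiry=5+1=6). clock=5
Op 8: tick 1 -> clock=6. purged={f.com}
Final clock = 6
Final cache (unexpired): {b.com} -> size=1

Answer: clock=6 cache_size=1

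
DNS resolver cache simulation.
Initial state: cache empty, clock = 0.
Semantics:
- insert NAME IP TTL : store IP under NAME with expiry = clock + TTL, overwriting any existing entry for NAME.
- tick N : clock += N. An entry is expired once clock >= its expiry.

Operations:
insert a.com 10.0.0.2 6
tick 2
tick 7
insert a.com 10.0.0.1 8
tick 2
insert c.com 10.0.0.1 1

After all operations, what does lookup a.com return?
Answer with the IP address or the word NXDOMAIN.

Answer: 10.0.0.1

Derivation:
Op 1: insert a.com -> 10.0.0.2 (expiry=0+6=6). clock=0
Op 2: tick 2 -> clock=2.
Op 3: tick 7 -> clock=9. purged={a.com}
Op 4: insert a.com -> 10.0.0.1 (expiry=9+8=17). clock=9
Op 5: tick 2 -> clock=11.
Op 6: insert c.com -> 10.0.0.1 (expiry=11+1=12). clock=11
lookup a.com: present, ip=10.0.0.1 expiry=17 > clock=11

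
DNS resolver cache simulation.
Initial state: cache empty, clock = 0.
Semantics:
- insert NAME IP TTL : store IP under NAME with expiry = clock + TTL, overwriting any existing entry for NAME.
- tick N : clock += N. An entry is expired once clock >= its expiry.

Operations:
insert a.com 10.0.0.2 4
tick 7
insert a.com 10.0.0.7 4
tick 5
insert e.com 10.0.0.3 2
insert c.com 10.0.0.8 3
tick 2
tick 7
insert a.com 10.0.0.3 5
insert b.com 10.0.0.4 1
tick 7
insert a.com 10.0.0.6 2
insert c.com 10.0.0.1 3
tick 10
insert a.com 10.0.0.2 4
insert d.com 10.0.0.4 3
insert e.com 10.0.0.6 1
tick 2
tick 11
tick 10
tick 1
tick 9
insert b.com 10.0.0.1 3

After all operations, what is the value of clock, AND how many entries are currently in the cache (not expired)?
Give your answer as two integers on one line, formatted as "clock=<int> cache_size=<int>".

Op 1: insert a.com -> 10.0.0.2 (expiry=0+4=4). clock=0
Op 2: tick 7 -> clock=7. purged={a.com}
Op 3: insert a.com -> 10.0.0.7 (expiry=7+4=11). clock=7
Op 4: tick 5 -> clock=12. purged={a.com}
Op 5: insert e.com -> 10.0.0.3 (expiry=12+2=14). clock=12
Op 6: insert c.com -> 10.0.0.8 (expiry=12+3=15). clock=12
Op 7: tick 2 -> clock=14. purged={e.com}
Op 8: tick 7 -> clock=21. purged={c.com}
Op 9: insert a.com -> 10.0.0.3 (expiry=21+5=26). clock=21
Op 10: insert b.com -> 10.0.0.4 (expiry=21+1=22). clock=21
Op 11: tick 7 -> clock=28. purged={a.com,b.com}
Op 12: insert a.com -> 10.0.0.6 (expiry=28+2=30). clock=28
Op 13: insert c.com -> 10.0.0.1 (expiry=28+3=31). clock=28
Op 14: tick 10 -> clock=38. purged={a.com,c.com}
Op 15: insert a.com -> 10.0.0.2 (expiry=38+4=42). clock=38
Op 16: insert d.com -> 10.0.0.4 (expiry=38+3=41). clock=38
Op 17: insert e.com -> 10.0.0.6 (expiry=38+1=39). clock=38
Op 18: tick 2 -> clock=40. purged={e.com}
Op 19: tick 11 -> clock=51. purged={a.com,d.com}
Op 20: tick 10 -> clock=61.
Op 21: tick 1 -> clock=62.
Op 22: tick 9 -> clock=71.
Op 23: insert b.com -> 10.0.0.1 (expiry=71+3=74). clock=71
Final clock = 71
Final cache (unexpired): {b.com} -> size=1

Answer: clock=71 cache_size=1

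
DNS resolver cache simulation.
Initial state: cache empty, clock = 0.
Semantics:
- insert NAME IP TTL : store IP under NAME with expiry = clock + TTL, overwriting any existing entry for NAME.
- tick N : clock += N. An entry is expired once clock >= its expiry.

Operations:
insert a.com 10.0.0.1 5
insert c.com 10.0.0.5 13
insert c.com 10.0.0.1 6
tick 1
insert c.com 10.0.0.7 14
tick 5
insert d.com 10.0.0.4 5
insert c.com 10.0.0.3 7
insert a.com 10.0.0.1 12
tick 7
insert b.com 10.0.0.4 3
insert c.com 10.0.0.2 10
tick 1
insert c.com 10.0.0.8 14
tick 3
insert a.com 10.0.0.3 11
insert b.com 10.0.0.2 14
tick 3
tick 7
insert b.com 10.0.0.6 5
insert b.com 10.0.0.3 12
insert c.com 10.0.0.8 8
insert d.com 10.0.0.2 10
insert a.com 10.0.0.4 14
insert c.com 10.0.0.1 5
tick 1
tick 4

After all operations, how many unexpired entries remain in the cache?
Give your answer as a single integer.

Op 1: insert a.com -> 10.0.0.1 (expiry=0+5=5). clock=0
Op 2: insert c.com -> 10.0.0.5 (expiry=0+13=13). clock=0
Op 3: insert c.com -> 10.0.0.1 (expiry=0+6=6). clock=0
Op 4: tick 1 -> clock=1.
Op 5: insert c.com -> 10.0.0.7 (expiry=1+14=15). clock=1
Op 6: tick 5 -> clock=6. purged={a.com}
Op 7: insert d.com -> 10.0.0.4 (expiry=6+5=11). clock=6
Op 8: insert c.com -> 10.0.0.3 (expiry=6+7=13). clock=6
Op 9: insert a.com -> 10.0.0.1 (expiry=6+12=18). clock=6
Op 10: tick 7 -> clock=13. purged={c.com,d.com}
Op 11: insert b.com -> 10.0.0.4 (expiry=13+3=16). clock=13
Op 12: insert c.com -> 10.0.0.2 (expiry=13+10=23). clock=13
Op 13: tick 1 -> clock=14.
Op 14: insert c.com -> 10.0.0.8 (expiry=14+14=28). clock=14
Op 15: tick 3 -> clock=17. purged={b.com}
Op 16: insert a.com -> 10.0.0.3 (expiry=17+11=28). clock=17
Op 17: insert b.com -> 10.0.0.2 (expiry=17+14=31). clock=17
Op 18: tick 3 -> clock=20.
Op 19: tick 7 -> clock=27.
Op 20: insert b.com -> 10.0.0.6 (expiry=27+5=32). clock=27
Op 21: insert b.com -> 10.0.0.3 (expiry=27+12=39). clock=27
Op 22: insert c.com -> 10.0.0.8 (expiry=27+8=35). clock=27
Op 23: insert d.com -> 10.0.0.2 (expiry=27+10=37). clock=27
Op 24: insert a.com -> 10.0.0.4 (expiry=27+14=41). clock=27
Op 25: insert c.com -> 10.0.0.1 (expiry=27+5=32). clock=27
Op 26: tick 1 -> clock=28.
Op 27: tick 4 -> clock=32. purged={c.com}
Final cache (unexpired): {a.com,b.com,d.com} -> size=3

Answer: 3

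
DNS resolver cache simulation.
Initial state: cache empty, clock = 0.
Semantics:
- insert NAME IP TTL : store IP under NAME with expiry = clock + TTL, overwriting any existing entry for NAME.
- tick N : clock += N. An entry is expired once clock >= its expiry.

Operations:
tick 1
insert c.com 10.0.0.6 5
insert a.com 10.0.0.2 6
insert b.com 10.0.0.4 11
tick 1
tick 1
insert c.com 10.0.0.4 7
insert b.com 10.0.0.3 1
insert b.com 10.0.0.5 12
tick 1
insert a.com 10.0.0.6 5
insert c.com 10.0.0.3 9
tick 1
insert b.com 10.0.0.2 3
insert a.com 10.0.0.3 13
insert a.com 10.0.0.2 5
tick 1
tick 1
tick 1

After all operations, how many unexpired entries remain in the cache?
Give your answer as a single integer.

Answer: 2

Derivation:
Op 1: tick 1 -> clock=1.
Op 2: insert c.com -> 10.0.0.6 (expiry=1+5=6). clock=1
Op 3: insert a.com -> 10.0.0.2 (expiry=1+6=7). clock=1
Op 4: insert b.com -> 10.0.0.4 (expiry=1+11=12). clock=1
Op 5: tick 1 -> clock=2.
Op 6: tick 1 -> clock=3.
Op 7: insert c.com -> 10.0.0.4 (expiry=3+7=10). clock=3
Op 8: insert b.com -> 10.0.0.3 (expiry=3+1=4). clock=3
Op 9: insert b.com -> 10.0.0.5 (expiry=3+12=15). clock=3
Op 10: tick 1 -> clock=4.
Op 11: insert a.com -> 10.0.0.6 (expiry=4+5=9). clock=4
Op 12: insert c.com -> 10.0.0.3 (expiry=4+9=13). clock=4
Op 13: tick 1 -> clock=5.
Op 14: insert b.com -> 10.0.0.2 (expiry=5+3=8). clock=5
Op 15: insert a.com -> 10.0.0.3 (expiry=5+13=18). clock=5
Op 16: insert a.com -> 10.0.0.2 (expiry=5+5=10). clock=5
Op 17: tick 1 -> clock=6.
Op 18: tick 1 -> clock=7.
Op 19: tick 1 -> clock=8. purged={b.com}
Final cache (unexpired): {a.com,c.com} -> size=2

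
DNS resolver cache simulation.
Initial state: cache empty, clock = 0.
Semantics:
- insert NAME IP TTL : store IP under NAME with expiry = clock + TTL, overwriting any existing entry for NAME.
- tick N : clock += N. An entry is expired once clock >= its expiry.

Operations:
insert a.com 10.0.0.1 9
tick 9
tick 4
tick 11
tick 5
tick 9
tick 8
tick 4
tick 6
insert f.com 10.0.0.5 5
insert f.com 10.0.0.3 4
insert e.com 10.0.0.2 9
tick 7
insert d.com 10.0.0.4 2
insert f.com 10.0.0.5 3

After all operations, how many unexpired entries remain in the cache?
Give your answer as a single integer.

Op 1: insert a.com -> 10.0.0.1 (expiry=0+9=9). clock=0
Op 2: tick 9 -> clock=9. purged={a.com}
Op 3: tick 4 -> clock=13.
Op 4: tick 11 -> clock=24.
Op 5: tick 5 -> clock=29.
Op 6: tick 9 -> clock=38.
Op 7: tick 8 -> clock=46.
Op 8: tick 4 -> clock=50.
Op 9: tick 6 -> clock=56.
Op 10: insert f.com -> 10.0.0.5 (expiry=56+5=61). clock=56
Op 11: insert f.com -> 10.0.0.3 (expiry=56+4=60). clock=56
Op 12: insert e.com -> 10.0.0.2 (expiry=56+9=65). clock=56
Op 13: tick 7 -> clock=63. purged={f.com}
Op 14: insert d.com -> 10.0.0.4 (expiry=63+2=65). clock=63
Op 15: insert f.com -> 10.0.0.5 (expiry=63+3=66). clock=63
Final cache (unexpired): {d.com,e.com,f.com} -> size=3

Answer: 3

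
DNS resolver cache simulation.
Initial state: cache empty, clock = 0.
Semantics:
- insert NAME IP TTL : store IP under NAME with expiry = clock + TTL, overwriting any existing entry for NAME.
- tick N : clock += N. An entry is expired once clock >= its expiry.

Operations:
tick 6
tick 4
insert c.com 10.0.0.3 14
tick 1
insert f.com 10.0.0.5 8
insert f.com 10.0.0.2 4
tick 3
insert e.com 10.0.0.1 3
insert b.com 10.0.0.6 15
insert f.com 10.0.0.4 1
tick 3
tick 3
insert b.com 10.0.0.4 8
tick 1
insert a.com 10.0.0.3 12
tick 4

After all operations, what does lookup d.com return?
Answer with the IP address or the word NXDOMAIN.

Answer: NXDOMAIN

Derivation:
Op 1: tick 6 -> clock=6.
Op 2: tick 4 -> clock=10.
Op 3: insert c.com -> 10.0.0.3 (expiry=10+14=24). clock=10
Op 4: tick 1 -> clock=11.
Op 5: insert f.com -> 10.0.0.5 (expiry=11+8=19). clock=11
Op 6: insert f.com -> 10.0.0.2 (expiry=11+4=15). clock=11
Op 7: tick 3 -> clock=14.
Op 8: insert e.com -> 10.0.0.1 (expiry=14+3=17). clock=14
Op 9: insert b.com -> 10.0.0.6 (expiry=14+15=29). clock=14
Op 10: insert f.com -> 10.0.0.4 (expiry=14+1=15). clock=14
Op 11: tick 3 -> clock=17. purged={e.com,f.com}
Op 12: tick 3 -> clock=20.
Op 13: insert b.com -> 10.0.0.4 (expiry=20+8=28). clock=20
Op 14: tick 1 -> clock=21.
Op 15: insert a.com -> 10.0.0.3 (expiry=21+12=33). clock=21
Op 16: tick 4 -> clock=25. purged={c.com}
lookup d.com: not in cache (expired or never inserted)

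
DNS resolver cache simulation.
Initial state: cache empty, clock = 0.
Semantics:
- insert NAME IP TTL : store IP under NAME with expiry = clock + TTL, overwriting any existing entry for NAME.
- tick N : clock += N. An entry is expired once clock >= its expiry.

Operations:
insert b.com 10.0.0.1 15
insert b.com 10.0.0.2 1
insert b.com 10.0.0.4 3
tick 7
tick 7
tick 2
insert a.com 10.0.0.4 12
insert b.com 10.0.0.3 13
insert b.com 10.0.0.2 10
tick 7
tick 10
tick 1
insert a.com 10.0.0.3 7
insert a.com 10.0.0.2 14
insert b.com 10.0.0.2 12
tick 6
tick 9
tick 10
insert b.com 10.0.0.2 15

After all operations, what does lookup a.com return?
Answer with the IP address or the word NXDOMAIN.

Op 1: insert b.com -> 10.0.0.1 (expiry=0+15=15). clock=0
Op 2: insert b.com -> 10.0.0.2 (expiry=0+1=1). clock=0
Op 3: insert b.com -> 10.0.0.4 (expiry=0+3=3). clock=0
Op 4: tick 7 -> clock=7. purged={b.com}
Op 5: tick 7 -> clock=14.
Op 6: tick 2 -> clock=16.
Op 7: insert a.com -> 10.0.0.4 (expiry=16+12=28). clock=16
Op 8: insert b.com -> 10.0.0.3 (expiry=16+13=29). clock=16
Op 9: insert b.com -> 10.0.0.2 (expiry=16+10=26). clock=16
Op 10: tick 7 -> clock=23.
Op 11: tick 10 -> clock=33. purged={a.com,b.com}
Op 12: tick 1 -> clock=34.
Op 13: insert a.com -> 10.0.0.3 (expiry=34+7=41). clock=34
Op 14: insert a.com -> 10.0.0.2 (expiry=34+14=48). clock=34
Op 15: insert b.com -> 10.0.0.2 (expiry=34+12=46). clock=34
Op 16: tick 6 -> clock=40.
Op 17: tick 9 -> clock=49. purged={a.com,b.com}
Op 18: tick 10 -> clock=59.
Op 19: insert b.com -> 10.0.0.2 (expiry=59+15=74). clock=59
lookup a.com: not in cache (expired or never inserted)

Answer: NXDOMAIN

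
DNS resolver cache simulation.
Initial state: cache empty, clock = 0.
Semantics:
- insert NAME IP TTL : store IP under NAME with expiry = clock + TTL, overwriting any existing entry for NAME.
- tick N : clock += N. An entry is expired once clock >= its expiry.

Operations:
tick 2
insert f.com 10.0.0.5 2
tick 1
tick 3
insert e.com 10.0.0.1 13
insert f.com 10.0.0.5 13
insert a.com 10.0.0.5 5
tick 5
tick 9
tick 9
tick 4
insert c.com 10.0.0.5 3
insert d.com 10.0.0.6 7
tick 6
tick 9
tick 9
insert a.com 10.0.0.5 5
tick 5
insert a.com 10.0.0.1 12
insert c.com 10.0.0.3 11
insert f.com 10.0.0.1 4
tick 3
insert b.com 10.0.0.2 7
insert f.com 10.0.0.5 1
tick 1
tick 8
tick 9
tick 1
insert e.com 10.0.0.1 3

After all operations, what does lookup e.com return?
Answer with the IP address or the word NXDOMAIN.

Op 1: tick 2 -> clock=2.
Op 2: insert f.com -> 10.0.0.5 (expiry=2+2=4). clock=2
Op 3: tick 1 -> clock=3.
Op 4: tick 3 -> clock=6. purged={f.com}
Op 5: insert e.com -> 10.0.0.1 (expiry=6+13=19). clock=6
Op 6: insert f.com -> 10.0.0.5 (expiry=6+13=19). clock=6
Op 7: insert a.com -> 10.0.0.5 (expiry=6+5=11). clock=6
Op 8: tick 5 -> clock=11. purged={a.com}
Op 9: tick 9 -> clock=20. purged={e.com,f.com}
Op 10: tick 9 -> clock=29.
Op 11: tick 4 -> clock=33.
Op 12: insert c.com -> 10.0.0.5 (expiry=33+3=36). clock=33
Op 13: insert d.com -> 10.0.0.6 (expiry=33+7=40). clock=33
Op 14: tick 6 -> clock=39. purged={c.com}
Op 15: tick 9 -> clock=48. purged={d.com}
Op 16: tick 9 -> clock=57.
Op 17: insert a.com -> 10.0.0.5 (expiry=57+5=62). clock=57
Op 18: tick 5 -> clock=62. purged={a.com}
Op 19: insert a.com -> 10.0.0.1 (expiry=62+12=74). clock=62
Op 20: insert c.com -> 10.0.0.3 (expiry=62+11=73). clock=62
Op 21: insert f.com -> 10.0.0.1 (expiry=62+4=66). clock=62
Op 22: tick 3 -> clock=65.
Op 23: insert b.com -> 10.0.0.2 (expiry=65+7=72). clock=65
Op 24: insert f.com -> 10.0.0.5 (expiry=65+1=66). clock=65
Op 25: tick 1 -> clock=66. purged={f.com}
Op 26: tick 8 -> clock=74. purged={a.com,b.com,c.com}
Op 27: tick 9 -> clock=83.
Op 28: tick 1 -> clock=84.
Op 29: insert e.com -> 10.0.0.1 (expiry=84+3=87). clock=84
lookup e.com: present, ip=10.0.0.1 expiry=87 > clock=84

Answer: 10.0.0.1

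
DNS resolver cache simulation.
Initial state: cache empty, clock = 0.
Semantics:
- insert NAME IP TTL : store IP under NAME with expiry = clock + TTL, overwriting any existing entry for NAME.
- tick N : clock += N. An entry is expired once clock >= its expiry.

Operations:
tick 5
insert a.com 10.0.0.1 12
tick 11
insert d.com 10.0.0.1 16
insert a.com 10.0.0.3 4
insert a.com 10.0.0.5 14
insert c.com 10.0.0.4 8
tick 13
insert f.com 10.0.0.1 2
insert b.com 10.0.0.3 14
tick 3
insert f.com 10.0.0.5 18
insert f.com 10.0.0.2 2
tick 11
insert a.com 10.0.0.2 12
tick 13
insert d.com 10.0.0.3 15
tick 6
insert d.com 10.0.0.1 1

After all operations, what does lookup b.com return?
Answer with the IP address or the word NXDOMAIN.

Op 1: tick 5 -> clock=5.
Op 2: insert a.com -> 10.0.0.1 (expiry=5+12=17). clock=5
Op 3: tick 11 -> clock=16.
Op 4: insert d.com -> 10.0.0.1 (expiry=16+16=32). clock=16
Op 5: insert a.com -> 10.0.0.3 (expiry=16+4=20). clock=16
Op 6: insert a.com -> 10.0.0.5 (expiry=16+14=30). clock=16
Op 7: insert c.com -> 10.0.0.4 (expiry=16+8=24). clock=16
Op 8: tick 13 -> clock=29. purged={c.com}
Op 9: insert f.com -> 10.0.0.1 (expiry=29+2=31). clock=29
Op 10: insert b.com -> 10.0.0.3 (expiry=29+14=43). clock=29
Op 11: tick 3 -> clock=32. purged={a.com,d.com,f.com}
Op 12: insert f.com -> 10.0.0.5 (expiry=32+18=50). clock=32
Op 13: insert f.com -> 10.0.0.2 (expiry=32+2=34). clock=32
Op 14: tick 11 -> clock=43. purged={b.com,f.com}
Op 15: insert a.com -> 10.0.0.2 (expiry=43+12=55). clock=43
Op 16: tick 13 -> clock=56. purged={a.com}
Op 17: insert d.com -> 10.0.0.3 (expiry=56+15=71). clock=56
Op 18: tick 6 -> clock=62.
Op 19: insert d.com -> 10.0.0.1 (expiry=62+1=63). clock=62
lookup b.com: not in cache (expired or never inserted)

Answer: NXDOMAIN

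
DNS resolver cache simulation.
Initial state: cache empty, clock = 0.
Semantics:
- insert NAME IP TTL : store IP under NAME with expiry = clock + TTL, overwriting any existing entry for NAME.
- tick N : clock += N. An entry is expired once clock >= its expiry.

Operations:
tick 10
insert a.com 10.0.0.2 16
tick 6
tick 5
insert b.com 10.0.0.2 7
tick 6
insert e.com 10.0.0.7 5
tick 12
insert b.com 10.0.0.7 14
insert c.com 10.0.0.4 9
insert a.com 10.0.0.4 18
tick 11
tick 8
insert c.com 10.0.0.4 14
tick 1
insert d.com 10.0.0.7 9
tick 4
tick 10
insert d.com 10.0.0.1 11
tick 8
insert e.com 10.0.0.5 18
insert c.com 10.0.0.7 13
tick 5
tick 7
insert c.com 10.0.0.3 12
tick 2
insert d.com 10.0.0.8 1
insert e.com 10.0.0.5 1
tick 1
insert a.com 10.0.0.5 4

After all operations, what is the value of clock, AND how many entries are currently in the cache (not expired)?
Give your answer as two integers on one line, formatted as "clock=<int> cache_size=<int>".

Op 1: tick 10 -> clock=10.
Op 2: insert a.com -> 10.0.0.2 (expiry=10+16=26). clock=10
Op 3: tick 6 -> clock=16.
Op 4: tick 5 -> clock=21.
Op 5: insert b.com -> 10.0.0.2 (expiry=21+7=28). clock=21
Op 6: tick 6 -> clock=27. purged={a.com}
Op 7: insert e.com -> 10.0.0.7 (expiry=27+5=32). clock=27
Op 8: tick 12 -> clock=39. purged={b.com,e.com}
Op 9: insert b.com -> 10.0.0.7 (expiry=39+14=53). clock=39
Op 10: insert c.com -> 10.0.0.4 (expiry=39+9=48). clock=39
Op 11: insert a.com -> 10.0.0.4 (expiry=39+18=57). clock=39
Op 12: tick 11 -> clock=50. purged={c.com}
Op 13: tick 8 -> clock=58. purged={a.com,b.com}
Op 14: insert c.com -> 10.0.0.4 (expiry=58+14=72). clock=58
Op 15: tick 1 -> clock=59.
Op 16: insert d.com -> 10.0.0.7 (expiry=59+9=68). clock=59
Op 17: tick 4 -> clock=63.
Op 18: tick 10 -> clock=73. purged={c.com,d.com}
Op 19: insert d.com -> 10.0.0.1 (expiry=73+11=84). clock=73
Op 20: tick 8 -> clock=81.
Op 21: insert e.com -> 10.0.0.5 (expiry=81+18=99). clock=81
Op 22: insert c.com -> 10.0.0.7 (expiry=81+13=94). clock=81
Op 23: tick 5 -> clock=86. purged={d.com}
Op 24: tick 7 -> clock=93.
Op 25: insert c.com -> 10.0.0.3 (expiry=93+12=105). clock=93
Op 26: tick 2 -> clock=95.
Op 27: insert d.com -> 10.0.0.8 (expiry=95+1=96). clock=95
Op 28: insert e.com -> 10.0.0.5 (expiry=95+1=96). clock=95
Op 29: tick 1 -> clock=96. purged={d.com,e.com}
Op 30: insert a.com -> 10.0.0.5 (expiry=96+4=100). clock=96
Final clock = 96
Final cache (unexpired): {a.com,c.com} -> size=2

Answer: clock=96 cache_size=2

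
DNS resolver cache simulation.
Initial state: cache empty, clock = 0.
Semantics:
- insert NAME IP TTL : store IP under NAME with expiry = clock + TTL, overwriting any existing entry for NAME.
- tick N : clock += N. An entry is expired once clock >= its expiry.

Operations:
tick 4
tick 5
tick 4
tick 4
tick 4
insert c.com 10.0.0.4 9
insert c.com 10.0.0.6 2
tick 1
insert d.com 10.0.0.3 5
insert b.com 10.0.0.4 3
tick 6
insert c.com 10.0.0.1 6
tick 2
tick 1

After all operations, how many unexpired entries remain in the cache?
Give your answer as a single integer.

Answer: 1

Derivation:
Op 1: tick 4 -> clock=4.
Op 2: tick 5 -> clock=9.
Op 3: tick 4 -> clock=13.
Op 4: tick 4 -> clock=17.
Op 5: tick 4 -> clock=21.
Op 6: insert c.com -> 10.0.0.4 (expiry=21+9=30). clock=21
Op 7: insert c.com -> 10.0.0.6 (expiry=21+2=23). clock=21
Op 8: tick 1 -> clock=22.
Op 9: insert d.com -> 10.0.0.3 (expiry=22+5=27). clock=22
Op 10: insert b.com -> 10.0.0.4 (expiry=22+3=25). clock=22
Op 11: tick 6 -> clock=28. purged={b.com,c.com,d.com}
Op 12: insert c.com -> 10.0.0.1 (expiry=28+6=34). clock=28
Op 13: tick 2 -> clock=30.
Op 14: tick 1 -> clock=31.
Final cache (unexpired): {c.com} -> size=1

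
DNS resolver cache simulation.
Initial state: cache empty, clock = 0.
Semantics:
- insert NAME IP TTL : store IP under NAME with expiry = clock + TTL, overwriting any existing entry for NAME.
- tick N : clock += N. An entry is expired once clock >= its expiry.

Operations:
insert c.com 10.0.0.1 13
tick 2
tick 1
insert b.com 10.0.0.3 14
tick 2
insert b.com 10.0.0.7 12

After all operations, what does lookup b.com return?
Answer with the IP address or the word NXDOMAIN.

Answer: 10.0.0.7

Derivation:
Op 1: insert c.com -> 10.0.0.1 (expiry=0+13=13). clock=0
Op 2: tick 2 -> clock=2.
Op 3: tick 1 -> clock=3.
Op 4: insert b.com -> 10.0.0.3 (expiry=3+14=17). clock=3
Op 5: tick 2 -> clock=5.
Op 6: insert b.com -> 10.0.0.7 (expiry=5+12=17). clock=5
lookup b.com: present, ip=10.0.0.7 expiry=17 > clock=5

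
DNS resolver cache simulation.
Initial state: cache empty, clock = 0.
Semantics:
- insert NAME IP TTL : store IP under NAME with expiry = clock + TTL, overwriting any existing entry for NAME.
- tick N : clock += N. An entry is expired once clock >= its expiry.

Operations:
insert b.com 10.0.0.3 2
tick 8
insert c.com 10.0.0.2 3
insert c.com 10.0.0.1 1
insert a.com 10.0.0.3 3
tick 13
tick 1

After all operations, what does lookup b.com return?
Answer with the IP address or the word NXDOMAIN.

Op 1: insert b.com -> 10.0.0.3 (expiry=0+2=2). clock=0
Op 2: tick 8 -> clock=8. purged={b.com}
Op 3: insert c.com -> 10.0.0.2 (expiry=8+3=11). clock=8
Op 4: insert c.com -> 10.0.0.1 (expiry=8+1=9). clock=8
Op 5: insert a.com -> 10.0.0.3 (expiry=8+3=11). clock=8
Op 6: tick 13 -> clock=21. purged={a.com,c.com}
Op 7: tick 1 -> clock=22.
lookup b.com: not in cache (expired or never inserted)

Answer: NXDOMAIN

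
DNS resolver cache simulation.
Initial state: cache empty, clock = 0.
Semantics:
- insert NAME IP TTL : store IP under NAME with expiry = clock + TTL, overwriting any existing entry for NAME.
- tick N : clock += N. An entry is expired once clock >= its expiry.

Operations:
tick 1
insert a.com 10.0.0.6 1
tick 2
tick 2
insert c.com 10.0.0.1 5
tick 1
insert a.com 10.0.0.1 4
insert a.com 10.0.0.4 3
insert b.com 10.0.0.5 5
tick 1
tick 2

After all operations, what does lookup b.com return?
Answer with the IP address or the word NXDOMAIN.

Answer: 10.0.0.5

Derivation:
Op 1: tick 1 -> clock=1.
Op 2: insert a.com -> 10.0.0.6 (expiry=1+1=2). clock=1
Op 3: tick 2 -> clock=3. purged={a.com}
Op 4: tick 2 -> clock=5.
Op 5: insert c.com -> 10.0.0.1 (expiry=5+5=10). clock=5
Op 6: tick 1 -> clock=6.
Op 7: insert a.com -> 10.0.0.1 (expiry=6+4=10). clock=6
Op 8: insert a.com -> 10.0.0.4 (expiry=6+3=9). clock=6
Op 9: insert b.com -> 10.0.0.5 (expiry=6+5=11). clock=6
Op 10: tick 1 -> clock=7.
Op 11: tick 2 -> clock=9. purged={a.com}
lookup b.com: present, ip=10.0.0.5 expiry=11 > clock=9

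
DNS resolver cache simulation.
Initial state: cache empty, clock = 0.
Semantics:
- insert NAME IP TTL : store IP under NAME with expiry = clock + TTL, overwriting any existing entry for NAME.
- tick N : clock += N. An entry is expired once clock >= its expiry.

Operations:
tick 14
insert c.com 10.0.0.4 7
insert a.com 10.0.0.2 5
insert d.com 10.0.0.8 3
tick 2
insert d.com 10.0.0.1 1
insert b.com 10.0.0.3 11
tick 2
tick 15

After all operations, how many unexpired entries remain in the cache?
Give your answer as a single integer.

Op 1: tick 14 -> clock=14.
Op 2: insert c.com -> 10.0.0.4 (expiry=14+7=21). clock=14
Op 3: insert a.com -> 10.0.0.2 (expiry=14+5=19). clock=14
Op 4: insert d.com -> 10.0.0.8 (expiry=14+3=17). clock=14
Op 5: tick 2 -> clock=16.
Op 6: insert d.com -> 10.0.0.1 (expiry=16+1=17). clock=16
Op 7: insert b.com -> 10.0.0.3 (expiry=16+11=27). clock=16
Op 8: tick 2 -> clock=18. purged={d.com}
Op 9: tick 15 -> clock=33. purged={a.com,b.com,c.com}
Final cache (unexpired): {} -> size=0

Answer: 0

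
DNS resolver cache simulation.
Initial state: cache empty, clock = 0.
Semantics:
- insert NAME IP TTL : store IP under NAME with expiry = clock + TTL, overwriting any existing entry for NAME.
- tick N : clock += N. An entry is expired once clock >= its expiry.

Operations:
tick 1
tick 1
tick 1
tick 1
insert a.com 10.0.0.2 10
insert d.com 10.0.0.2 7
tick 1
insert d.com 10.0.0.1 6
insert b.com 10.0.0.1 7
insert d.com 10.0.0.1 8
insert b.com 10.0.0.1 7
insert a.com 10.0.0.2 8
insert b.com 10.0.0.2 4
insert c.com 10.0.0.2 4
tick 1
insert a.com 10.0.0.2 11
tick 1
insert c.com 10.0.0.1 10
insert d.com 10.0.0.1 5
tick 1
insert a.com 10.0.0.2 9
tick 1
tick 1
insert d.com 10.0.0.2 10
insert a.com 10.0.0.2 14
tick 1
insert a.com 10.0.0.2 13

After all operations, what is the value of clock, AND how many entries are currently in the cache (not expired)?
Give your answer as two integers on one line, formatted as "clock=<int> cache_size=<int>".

Answer: clock=11 cache_size=3

Derivation:
Op 1: tick 1 -> clock=1.
Op 2: tick 1 -> clock=2.
Op 3: tick 1 -> clock=3.
Op 4: tick 1 -> clock=4.
Op 5: insert a.com -> 10.0.0.2 (expiry=4+10=14). clock=4
Op 6: insert d.com -> 10.0.0.2 (expiry=4+7=11). clock=4
Op 7: tick 1 -> clock=5.
Op 8: insert d.com -> 10.0.0.1 (expiry=5+6=11). clock=5
Op 9: insert b.com -> 10.0.0.1 (expiry=5+7=12). clock=5
Op 10: insert d.com -> 10.0.0.1 (expiry=5+8=13). clock=5
Op 11: insert b.com -> 10.0.0.1 (expiry=5+7=12). clock=5
Op 12: insert a.com -> 10.0.0.2 (expiry=5+8=13). clock=5
Op 13: insert b.com -> 10.0.0.2 (expiry=5+4=9). clock=5
Op 14: insert c.com -> 10.0.0.2 (expiry=5+4=9). clock=5
Op 15: tick 1 -> clock=6.
Op 16: insert a.com -> 10.0.0.2 (expiry=6+11=17). clock=6
Op 17: tick 1 -> clock=7.
Op 18: insert c.com -> 10.0.0.1 (expiry=7+10=17). clock=7
Op 19: insert d.com -> 10.0.0.1 (expiry=7+5=12). clock=7
Op 20: tick 1 -> clock=8.
Op 21: insert a.com -> 10.0.0.2 (expiry=8+9=17). clock=8
Op 22: tick 1 -> clock=9. purged={b.com}
Op 23: tick 1 -> clock=10.
Op 24: insert d.com -> 10.0.0.2 (expiry=10+10=20). clock=10
Op 25: insert a.com -> 10.0.0.2 (expiry=10+14=24). clock=10
Op 26: tick 1 -> clock=11.
Op 27: insert a.com -> 10.0.0.2 (expiry=11+13=24). clock=11
Final clock = 11
Final cache (unexpired): {a.com,c.com,d.com} -> size=3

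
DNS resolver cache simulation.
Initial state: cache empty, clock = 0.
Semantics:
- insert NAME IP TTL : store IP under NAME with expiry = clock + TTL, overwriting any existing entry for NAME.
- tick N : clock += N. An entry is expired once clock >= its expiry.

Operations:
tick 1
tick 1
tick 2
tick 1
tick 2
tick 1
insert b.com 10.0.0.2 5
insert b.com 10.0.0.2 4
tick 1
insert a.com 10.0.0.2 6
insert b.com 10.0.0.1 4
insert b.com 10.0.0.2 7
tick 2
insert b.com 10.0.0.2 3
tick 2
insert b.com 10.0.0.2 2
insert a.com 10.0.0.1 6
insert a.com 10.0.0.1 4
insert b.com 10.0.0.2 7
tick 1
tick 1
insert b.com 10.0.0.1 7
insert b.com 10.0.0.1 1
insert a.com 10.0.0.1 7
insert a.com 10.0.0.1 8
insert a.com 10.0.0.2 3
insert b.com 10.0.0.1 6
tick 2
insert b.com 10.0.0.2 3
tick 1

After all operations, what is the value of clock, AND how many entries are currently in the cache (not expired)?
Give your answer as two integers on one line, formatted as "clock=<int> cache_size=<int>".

Answer: clock=18 cache_size=1

Derivation:
Op 1: tick 1 -> clock=1.
Op 2: tick 1 -> clock=2.
Op 3: tick 2 -> clock=4.
Op 4: tick 1 -> clock=5.
Op 5: tick 2 -> clock=7.
Op 6: tick 1 -> clock=8.
Op 7: insert b.com -> 10.0.0.2 (expiry=8+5=13). clock=8
Op 8: insert b.com -> 10.0.0.2 (expiry=8+4=12). clock=8
Op 9: tick 1 -> clock=9.
Op 10: insert a.com -> 10.0.0.2 (expiry=9+6=15). clock=9
Op 11: insert b.com -> 10.0.0.1 (expiry=9+4=13). clock=9
Op 12: insert b.com -> 10.0.0.2 (expiry=9+7=16). clock=9
Op 13: tick 2 -> clock=11.
Op 14: insert b.com -> 10.0.0.2 (expiry=11+3=14). clock=11
Op 15: tick 2 -> clock=13.
Op 16: insert b.com -> 10.0.0.2 (expiry=13+2=15). clock=13
Op 17: insert a.com -> 10.0.0.1 (expiry=13+6=19). clock=13
Op 18: insert a.com -> 10.0.0.1 (expiry=13+4=17). clock=13
Op 19: insert b.com -> 10.0.0.2 (expiry=13+7=20). clock=13
Op 20: tick 1 -> clock=14.
Op 21: tick 1 -> clock=15.
Op 22: insert b.com -> 10.0.0.1 (expiry=15+7=22). clock=15
Op 23: insert b.com -> 10.0.0.1 (expiry=15+1=16). clock=15
Op 24: insert a.com -> 10.0.0.1 (expiry=15+7=22). clock=15
Op 25: insert a.com -> 10.0.0.1 (expiry=15+8=23). clock=15
Op 26: insert a.com -> 10.0.0.2 (expiry=15+3=18). clock=15
Op 27: insert b.com -> 10.0.0.1 (expiry=15+6=21). clock=15
Op 28: tick 2 -> clock=17.
Op 29: insert b.com -> 10.0.0.2 (expiry=17+3=20). clock=17
Op 30: tick 1 -> clock=18. purged={a.com}
Final clock = 18
Final cache (unexpired): {b.com} -> size=1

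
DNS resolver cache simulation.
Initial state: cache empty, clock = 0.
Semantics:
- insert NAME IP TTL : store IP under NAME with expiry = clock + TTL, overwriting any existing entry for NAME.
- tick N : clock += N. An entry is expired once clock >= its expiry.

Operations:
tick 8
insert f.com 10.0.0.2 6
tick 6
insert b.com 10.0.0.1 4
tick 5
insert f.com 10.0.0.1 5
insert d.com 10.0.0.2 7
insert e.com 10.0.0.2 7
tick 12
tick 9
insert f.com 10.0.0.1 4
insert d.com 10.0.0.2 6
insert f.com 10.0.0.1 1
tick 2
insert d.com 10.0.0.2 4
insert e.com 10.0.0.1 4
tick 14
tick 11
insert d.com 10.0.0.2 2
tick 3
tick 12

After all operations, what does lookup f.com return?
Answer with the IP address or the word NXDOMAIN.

Answer: NXDOMAIN

Derivation:
Op 1: tick 8 -> clock=8.
Op 2: insert f.com -> 10.0.0.2 (expiry=8+6=14). clock=8
Op 3: tick 6 -> clock=14. purged={f.com}
Op 4: insert b.com -> 10.0.0.1 (expiry=14+4=18). clock=14
Op 5: tick 5 -> clock=19. purged={b.com}
Op 6: insert f.com -> 10.0.0.1 (expiry=19+5=24). clock=19
Op 7: insert d.com -> 10.0.0.2 (expiry=19+7=26). clock=19
Op 8: insert e.com -> 10.0.0.2 (expiry=19+7=26). clock=19
Op 9: tick 12 -> clock=31. purged={d.com,e.com,f.com}
Op 10: tick 9 -> clock=40.
Op 11: insert f.com -> 10.0.0.1 (expiry=40+4=44). clock=40
Op 12: insert d.com -> 10.0.0.2 (expiry=40+6=46). clock=40
Op 13: insert f.com -> 10.0.0.1 (expiry=40+1=41). clock=40
Op 14: tick 2 -> clock=42. purged={f.com}
Op 15: insert d.com -> 10.0.0.2 (expiry=42+4=46). clock=42
Op 16: insert e.com -> 10.0.0.1 (expiry=42+4=46). clock=42
Op 17: tick 14 -> clock=56. purged={d.com,e.com}
Op 18: tick 11 -> clock=67.
Op 19: insert d.com -> 10.0.0.2 (expiry=67+2=69). clock=67
Op 20: tick 3 -> clock=70. purged={d.com}
Op 21: tick 12 -> clock=82.
lookup f.com: not in cache (expired or never inserted)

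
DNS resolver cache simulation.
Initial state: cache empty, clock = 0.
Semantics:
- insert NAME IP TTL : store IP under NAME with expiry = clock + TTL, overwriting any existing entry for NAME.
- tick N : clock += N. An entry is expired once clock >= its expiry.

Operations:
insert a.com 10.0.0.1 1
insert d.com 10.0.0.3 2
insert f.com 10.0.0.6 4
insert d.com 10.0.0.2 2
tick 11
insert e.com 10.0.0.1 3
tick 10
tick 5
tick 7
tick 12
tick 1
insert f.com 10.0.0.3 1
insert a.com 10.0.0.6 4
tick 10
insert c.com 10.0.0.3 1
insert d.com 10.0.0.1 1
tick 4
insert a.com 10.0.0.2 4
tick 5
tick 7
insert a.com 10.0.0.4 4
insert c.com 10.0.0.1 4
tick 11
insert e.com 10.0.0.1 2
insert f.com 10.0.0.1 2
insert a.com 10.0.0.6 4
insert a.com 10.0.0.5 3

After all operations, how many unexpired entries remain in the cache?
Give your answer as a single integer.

Answer: 3

Derivation:
Op 1: insert a.com -> 10.0.0.1 (expiry=0+1=1). clock=0
Op 2: insert d.com -> 10.0.0.3 (expiry=0+2=2). clock=0
Op 3: insert f.com -> 10.0.0.6 (expiry=0+4=4). clock=0
Op 4: insert d.com -> 10.0.0.2 (expiry=0+2=2). clock=0
Op 5: tick 11 -> clock=11. purged={a.com,d.com,f.com}
Op 6: insert e.com -> 10.0.0.1 (expiry=11+3=14). clock=11
Op 7: tick 10 -> clock=21. purged={e.com}
Op 8: tick 5 -> clock=26.
Op 9: tick 7 -> clock=33.
Op 10: tick 12 -> clock=45.
Op 11: tick 1 -> clock=46.
Op 12: insert f.com -> 10.0.0.3 (expiry=46+1=47). clock=46
Op 13: insert a.com -> 10.0.0.6 (expiry=46+4=50). clock=46
Op 14: tick 10 -> clock=56. purged={a.com,f.com}
Op 15: insert c.com -> 10.0.0.3 (expiry=56+1=57). clock=56
Op 16: insert d.com -> 10.0.0.1 (expiry=56+1=57). clock=56
Op 17: tick 4 -> clock=60. purged={c.com,d.com}
Op 18: insert a.com -> 10.0.0.2 (expiry=60+4=64). clock=60
Op 19: tick 5 -> clock=65. purged={a.com}
Op 20: tick 7 -> clock=72.
Op 21: insert a.com -> 10.0.0.4 (expiry=72+4=76). clock=72
Op 22: insert c.com -> 10.0.0.1 (expiry=72+4=76). clock=72
Op 23: tick 11 -> clock=83. purged={a.com,c.com}
Op 24: insert e.com -> 10.0.0.1 (expiry=83+2=85). clock=83
Op 25: insert f.com -> 10.0.0.1 (expiry=83+2=85). clock=83
Op 26: insert a.com -> 10.0.0.6 (expiry=83+4=87). clock=83
Op 27: insert a.com -> 10.0.0.5 (expiry=83+3=86). clock=83
Final cache (unexpired): {a.com,e.com,f.com} -> size=3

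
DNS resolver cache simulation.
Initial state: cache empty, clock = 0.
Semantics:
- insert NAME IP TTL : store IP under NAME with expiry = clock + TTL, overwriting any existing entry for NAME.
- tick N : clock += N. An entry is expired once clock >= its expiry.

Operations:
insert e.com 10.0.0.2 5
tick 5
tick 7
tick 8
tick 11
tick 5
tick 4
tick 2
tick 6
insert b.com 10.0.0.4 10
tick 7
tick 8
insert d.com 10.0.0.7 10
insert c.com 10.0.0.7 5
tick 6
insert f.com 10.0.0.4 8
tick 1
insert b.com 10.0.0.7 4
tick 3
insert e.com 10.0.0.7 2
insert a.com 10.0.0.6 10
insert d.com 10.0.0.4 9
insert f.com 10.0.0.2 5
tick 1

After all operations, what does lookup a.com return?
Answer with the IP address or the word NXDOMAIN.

Answer: 10.0.0.6

Derivation:
Op 1: insert e.com -> 10.0.0.2 (expiry=0+5=5). clock=0
Op 2: tick 5 -> clock=5. purged={e.com}
Op 3: tick 7 -> clock=12.
Op 4: tick 8 -> clock=20.
Op 5: tick 11 -> clock=31.
Op 6: tick 5 -> clock=36.
Op 7: tick 4 -> clock=40.
Op 8: tick 2 -> clock=42.
Op 9: tick 6 -> clock=48.
Op 10: insert b.com -> 10.0.0.4 (expiry=48+10=58). clock=48
Op 11: tick 7 -> clock=55.
Op 12: tick 8 -> clock=63. purged={b.com}
Op 13: insert d.com -> 10.0.0.7 (expiry=63+10=73). clock=63
Op 14: insert c.com -> 10.0.0.7 (expiry=63+5=68). clock=63
Op 15: tick 6 -> clock=69. purged={c.com}
Op 16: insert f.com -> 10.0.0.4 (expiry=69+8=77). clock=69
Op 17: tick 1 -> clock=70.
Op 18: insert b.com -> 10.0.0.7 (expiry=70+4=74). clock=70
Op 19: tick 3 -> clock=73. purged={d.com}
Op 20: insert e.com -> 10.0.0.7 (expiry=73+2=75). clock=73
Op 21: insert a.com -> 10.0.0.6 (expiry=73+10=83). clock=73
Op 22: insert d.com -> 10.0.0.4 (expiry=73+9=82). clock=73
Op 23: insert f.com -> 10.0.0.2 (expiry=73+5=78). clock=73
Op 24: tick 1 -> clock=74. purged={b.com}
lookup a.com: present, ip=10.0.0.6 expiry=83 > clock=74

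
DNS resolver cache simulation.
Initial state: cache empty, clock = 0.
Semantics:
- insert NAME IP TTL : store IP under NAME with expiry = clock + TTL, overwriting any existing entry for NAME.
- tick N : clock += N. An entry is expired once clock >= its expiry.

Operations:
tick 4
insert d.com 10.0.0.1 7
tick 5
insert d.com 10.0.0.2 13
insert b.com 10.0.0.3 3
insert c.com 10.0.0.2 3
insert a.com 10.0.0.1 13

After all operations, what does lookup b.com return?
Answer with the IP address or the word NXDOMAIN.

Answer: 10.0.0.3

Derivation:
Op 1: tick 4 -> clock=4.
Op 2: insert d.com -> 10.0.0.1 (expiry=4+7=11). clock=4
Op 3: tick 5 -> clock=9.
Op 4: insert d.com -> 10.0.0.2 (expiry=9+13=22). clock=9
Op 5: insert b.com -> 10.0.0.3 (expiry=9+3=12). clock=9
Op 6: insert c.com -> 10.0.0.2 (expiry=9+3=12). clock=9
Op 7: insert a.com -> 10.0.0.1 (expiry=9+13=22). clock=9
lookup b.com: present, ip=10.0.0.3 expiry=12 > clock=9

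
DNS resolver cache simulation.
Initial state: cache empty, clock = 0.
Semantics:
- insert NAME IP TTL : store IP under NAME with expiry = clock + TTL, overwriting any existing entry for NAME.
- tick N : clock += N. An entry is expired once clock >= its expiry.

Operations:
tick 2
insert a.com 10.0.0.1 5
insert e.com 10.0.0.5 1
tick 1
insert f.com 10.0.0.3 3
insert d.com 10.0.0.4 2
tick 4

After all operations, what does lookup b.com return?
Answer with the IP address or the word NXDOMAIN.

Op 1: tick 2 -> clock=2.
Op 2: insert a.com -> 10.0.0.1 (expiry=2+5=7). clock=2
Op 3: insert e.com -> 10.0.0.5 (expiry=2+1=3). clock=2
Op 4: tick 1 -> clock=3. purged={e.com}
Op 5: insert f.com -> 10.0.0.3 (expiry=3+3=6). clock=3
Op 6: insert d.com -> 10.0.0.4 (expiry=3+2=5). clock=3
Op 7: tick 4 -> clock=7. purged={a.com,d.com,f.com}
lookup b.com: not in cache (expired or never inserted)

Answer: NXDOMAIN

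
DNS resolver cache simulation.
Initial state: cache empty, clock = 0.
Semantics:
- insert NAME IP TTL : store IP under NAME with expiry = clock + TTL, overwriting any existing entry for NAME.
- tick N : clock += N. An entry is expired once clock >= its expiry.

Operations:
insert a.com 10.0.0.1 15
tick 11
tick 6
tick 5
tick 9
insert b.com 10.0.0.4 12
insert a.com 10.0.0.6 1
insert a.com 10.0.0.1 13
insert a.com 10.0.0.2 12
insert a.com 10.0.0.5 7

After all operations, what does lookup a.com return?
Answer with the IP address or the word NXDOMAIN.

Answer: 10.0.0.5

Derivation:
Op 1: insert a.com -> 10.0.0.1 (expiry=0+15=15). clock=0
Op 2: tick 11 -> clock=11.
Op 3: tick 6 -> clock=17. purged={a.com}
Op 4: tick 5 -> clock=22.
Op 5: tick 9 -> clock=31.
Op 6: insert b.com -> 10.0.0.4 (expiry=31+12=43). clock=31
Op 7: insert a.com -> 10.0.0.6 (expiry=31+1=32). clock=31
Op 8: insert a.com -> 10.0.0.1 (expiry=31+13=44). clock=31
Op 9: insert a.com -> 10.0.0.2 (expiry=31+12=43). clock=31
Op 10: insert a.com -> 10.0.0.5 (expiry=31+7=38). clock=31
lookup a.com: present, ip=10.0.0.5 expiry=38 > clock=31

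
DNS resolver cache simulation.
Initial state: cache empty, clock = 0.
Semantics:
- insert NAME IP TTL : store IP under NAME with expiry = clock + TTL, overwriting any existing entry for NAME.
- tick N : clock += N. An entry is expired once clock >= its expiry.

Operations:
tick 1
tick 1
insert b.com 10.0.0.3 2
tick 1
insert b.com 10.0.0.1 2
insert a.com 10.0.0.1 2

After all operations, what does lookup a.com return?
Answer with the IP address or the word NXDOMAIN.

Op 1: tick 1 -> clock=1.
Op 2: tick 1 -> clock=2.
Op 3: insert b.com -> 10.0.0.3 (expiry=2+2=4). clock=2
Op 4: tick 1 -> clock=3.
Op 5: insert b.com -> 10.0.0.1 (expiry=3+2=5). clock=3
Op 6: insert a.com -> 10.0.0.1 (expiry=3+2=5). clock=3
lookup a.com: present, ip=10.0.0.1 expiry=5 > clock=3

Answer: 10.0.0.1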